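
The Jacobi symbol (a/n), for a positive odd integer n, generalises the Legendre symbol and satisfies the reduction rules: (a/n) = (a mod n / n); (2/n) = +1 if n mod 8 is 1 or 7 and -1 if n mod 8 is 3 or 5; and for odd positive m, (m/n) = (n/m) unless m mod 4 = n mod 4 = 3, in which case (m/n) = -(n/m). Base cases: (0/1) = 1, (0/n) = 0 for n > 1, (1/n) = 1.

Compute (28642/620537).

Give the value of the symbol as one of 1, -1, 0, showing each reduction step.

factor out 2^1: 28642 = 2^1·14321; with 620537 mod 8 = 1, (2/620537) = +1; sign now +1; continue with (14321/620537)
flip (14321/620537) -> (620537/14321): both odd, 14321 mod 4 = 1, 620537 mod 4 = 1, so the flip contributes +1; sign now +1
(620537/14321): 620537 mod 14321 = 4734, so (620537/14321) = (4734/14321)
factor out 2^1: 4734 = 2^1·2367; with 14321 mod 8 = 1, (2/14321) = +1; sign now +1; continue with (2367/14321)
flip (2367/14321) -> (14321/2367): both odd, 2367 mod 4 = 3, 14321 mod 4 = 1, so the flip contributes +1; sign now +1
(14321/2367): 14321 mod 2367 = 119, so (14321/2367) = (119/2367)
flip (119/2367) -> (2367/119): both odd, 119 mod 4 = 3, 2367 mod 4 = 3, so the flip contributes -1; sign now -1
(2367/119): 2367 mod 119 = 106, so (2367/119) = (106/119)
factor out 2^1: 106 = 2^1·53; with 119 mod 8 = 7, (2/119) = +1; sign now -1; continue with (53/119)
flip (53/119) -> (119/53): both odd, 53 mod 4 = 1, 119 mod 4 = 3, so the flip contributes +1; sign now -1
(119/53): 119 mod 53 = 13, so (119/53) = (13/53)
flip (13/53) -> (53/13): both odd, 13 mod 4 = 1, 53 mod 4 = 1, so the flip contributes +1; sign now -1
(53/13): 53 mod 13 = 1, so (53/13) = (1/13)
reached (1/13) = 1, so the symbol is -1

-1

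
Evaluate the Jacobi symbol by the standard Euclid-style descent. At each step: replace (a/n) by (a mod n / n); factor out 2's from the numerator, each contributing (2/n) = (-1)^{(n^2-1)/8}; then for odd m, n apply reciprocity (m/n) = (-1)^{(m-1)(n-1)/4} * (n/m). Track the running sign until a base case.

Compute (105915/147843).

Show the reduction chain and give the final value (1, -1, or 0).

0

reciprocity: (105915/147843) = -1·(147843/105915) since 105915 mod 4 = 3, 147843 mod 4 = 3; sign now -1
(147843/105915) = (41928/105915)   [reduce mod 105915]
41928 = 2^3·5241; (2/105915) = -1 since 105915 mod 8 = 3, so (41928/105915) = (-1)^3·(5241/105915); sign now +1
reciprocity: (5241/105915) = +1·(105915/5241) since 5241 mod 4 = 1, 105915 mod 4 = 3; sign now +1
(105915/5241) = (1095/5241)   [reduce mod 5241]
reciprocity: (1095/5241) = +1·(5241/1095) since 1095 mod 4 = 3, 5241 mod 4 = 1; sign now +1
(5241/1095) = (861/1095)   [reduce mod 1095]
reciprocity: (861/1095) = +1·(1095/861) since 861 mod 4 = 1, 1095 mod 4 = 3; sign now +1
(1095/861) = (234/861)   [reduce mod 861]
234 = 2^1·117; (2/861) = -1 since 861 mod 8 = 5, so (234/861) = (-1)^1·(117/861); sign now -1
reciprocity: (117/861) = +1·(861/117) since 117 mod 4 = 1, 861 mod 4 = 1; sign now -1
(861/117) = (42/117)   [reduce mod 117]
42 = 2^1·21; (2/117) = -1 since 117 mod 8 = 5, so (42/117) = (-1)^1·(21/117); sign now +1
reciprocity: (21/117) = +1·(117/21) since 21 mod 4 = 1, 117 mod 4 = 1; sign now +1
(117/21) = (12/21)   [reduce mod 21]
12 = 2^2·3; (2/21) = -1 since 21 mod 8 = 5, so (12/21) = (-1)^2·(3/21); sign now +1
reciprocity: (3/21) = +1·(21/3) since 3 mod 4 = 3, 21 mod 4 = 1; sign now +1
(21/3) = (0/3)   [reduce mod 3]
(0/3) = 0   [gcd(a, n) > 1]; final value = 0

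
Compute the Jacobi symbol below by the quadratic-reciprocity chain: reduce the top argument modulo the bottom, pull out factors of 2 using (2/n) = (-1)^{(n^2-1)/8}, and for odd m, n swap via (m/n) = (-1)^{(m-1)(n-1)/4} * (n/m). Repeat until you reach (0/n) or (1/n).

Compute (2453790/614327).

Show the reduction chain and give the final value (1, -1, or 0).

(2453790/614327): 2453790 mod 614327 = 610809, so (2453790/614327) = (610809/614327)
flip (610809/614327) -> (614327/610809): both odd, 610809 mod 4 = 1, 614327 mod 4 = 3, so the flip contributes +1; sign now +1
(614327/610809): 614327 mod 610809 = 3518, so (614327/610809) = (3518/610809)
factor out 2^1: 3518 = 2^1·1759; with 610809 mod 8 = 1, (2/610809) = +1; sign now +1; continue with (1759/610809)
flip (1759/610809) -> (610809/1759): both odd, 1759 mod 4 = 3, 610809 mod 4 = 1, so the flip contributes +1; sign now +1
(610809/1759): 610809 mod 1759 = 436, so (610809/1759) = (436/1759)
factor out 2^2: 436 = 2^2·109; with 1759 mod 8 = 7, (2/1759) = +1; sign now +1; continue with (109/1759)
flip (109/1759) -> (1759/109): both odd, 109 mod 4 = 1, 1759 mod 4 = 3, so the flip contributes +1; sign now +1
(1759/109): 1759 mod 109 = 15, so (1759/109) = (15/109)
flip (15/109) -> (109/15): both odd, 15 mod 4 = 3, 109 mod 4 = 1, so the flip contributes +1; sign now +1
(109/15): 109 mod 15 = 4, so (109/15) = (4/15)
factor out 2^2: 4 = 2^2·1; with 15 mod 8 = 7, (2/15) = +1; sign now +1; continue with (1/15)
reached (1/15) = 1, so the symbol is +1

1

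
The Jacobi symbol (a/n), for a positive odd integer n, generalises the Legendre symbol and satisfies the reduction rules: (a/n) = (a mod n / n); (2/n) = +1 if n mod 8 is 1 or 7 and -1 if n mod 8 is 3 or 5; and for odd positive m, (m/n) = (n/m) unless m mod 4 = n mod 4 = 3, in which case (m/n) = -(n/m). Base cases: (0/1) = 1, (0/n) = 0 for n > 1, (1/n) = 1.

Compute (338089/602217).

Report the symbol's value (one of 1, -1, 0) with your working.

1

flip (338089/602217) -> (602217/338089): both odd, 338089 mod 4 = 1, 602217 mod 4 = 1, so the flip contributes +1; sign now +1
(602217/338089): 602217 mod 338089 = 264128, so (602217/338089) = (264128/338089)
factor out 2^6: 264128 = 2^6·4127; with 338089 mod 8 = 1, (2/338089) = +1; sign now +1; continue with (4127/338089)
flip (4127/338089) -> (338089/4127): both odd, 4127 mod 4 = 3, 338089 mod 4 = 1, so the flip contributes +1; sign now +1
(338089/4127): 338089 mod 4127 = 3802, so (338089/4127) = (3802/4127)
factor out 2^1: 3802 = 2^1·1901; with 4127 mod 8 = 7, (2/4127) = +1; sign now +1; continue with (1901/4127)
flip (1901/4127) -> (4127/1901): both odd, 1901 mod 4 = 1, 4127 mod 4 = 3, so the flip contributes +1; sign now +1
(4127/1901): 4127 mod 1901 = 325, so (4127/1901) = (325/1901)
flip (325/1901) -> (1901/325): both odd, 325 mod 4 = 1, 1901 mod 4 = 1, so the flip contributes +1; sign now +1
(1901/325): 1901 mod 325 = 276, so (1901/325) = (276/325)
factor out 2^2: 276 = 2^2·69; with 325 mod 8 = 5, (2/325) = -1; sign now +1; continue with (69/325)
flip (69/325) -> (325/69): both odd, 69 mod 4 = 1, 325 mod 4 = 1, so the flip contributes +1; sign now +1
(325/69): 325 mod 69 = 49, so (325/69) = (49/69)
flip (49/69) -> (69/49): both odd, 49 mod 4 = 1, 69 mod 4 = 1, so the flip contributes +1; sign now +1
(69/49): 69 mod 49 = 20, so (69/49) = (20/49)
factor out 2^2: 20 = 2^2·5; with 49 mod 8 = 1, (2/49) = +1; sign now +1; continue with (5/49)
flip (5/49) -> (49/5): both odd, 5 mod 4 = 1, 49 mod 4 = 1, so the flip contributes +1; sign now +1
(49/5): 49 mod 5 = 4, so (49/5) = (4/5)
factor out 2^2: 4 = 2^2·1; with 5 mod 8 = 5, (2/5) = -1; sign now +1; continue with (1/5)
reached (1/5) = 1, so the symbol is +1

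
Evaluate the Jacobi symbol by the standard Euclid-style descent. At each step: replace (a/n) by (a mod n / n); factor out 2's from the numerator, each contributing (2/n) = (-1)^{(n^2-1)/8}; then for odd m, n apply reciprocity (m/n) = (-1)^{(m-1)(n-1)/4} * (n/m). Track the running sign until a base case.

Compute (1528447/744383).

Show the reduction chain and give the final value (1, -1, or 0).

-1

(1528447/744383): 1528447 mod 744383 = 39681, so (1528447/744383) = (39681/744383)
flip (39681/744383) -> (744383/39681): both odd, 39681 mod 4 = 1, 744383 mod 4 = 3, so the flip contributes +1; sign now +1
(744383/39681): 744383 mod 39681 = 30125, so (744383/39681) = (30125/39681)
flip (30125/39681) -> (39681/30125): both odd, 30125 mod 4 = 1, 39681 mod 4 = 1, so the flip contributes +1; sign now +1
(39681/30125): 39681 mod 30125 = 9556, so (39681/30125) = (9556/30125)
factor out 2^2: 9556 = 2^2·2389; with 30125 mod 8 = 5, (2/30125) = -1; sign now +1; continue with (2389/30125)
flip (2389/30125) -> (30125/2389): both odd, 2389 mod 4 = 1, 30125 mod 4 = 1, so the flip contributes +1; sign now +1
(30125/2389): 30125 mod 2389 = 1457, so (30125/2389) = (1457/2389)
flip (1457/2389) -> (2389/1457): both odd, 1457 mod 4 = 1, 2389 mod 4 = 1, so the flip contributes +1; sign now +1
(2389/1457): 2389 mod 1457 = 932, so (2389/1457) = (932/1457)
factor out 2^2: 932 = 2^2·233; with 1457 mod 8 = 1, (2/1457) = +1; sign now +1; continue with (233/1457)
flip (233/1457) -> (1457/233): both odd, 233 mod 4 = 1, 1457 mod 4 = 1, so the flip contributes +1; sign now +1
(1457/233): 1457 mod 233 = 59, so (1457/233) = (59/233)
flip (59/233) -> (233/59): both odd, 59 mod 4 = 3, 233 mod 4 = 1, so the flip contributes +1; sign now +1
(233/59): 233 mod 59 = 56, so (233/59) = (56/59)
factor out 2^3: 56 = 2^3·7; with 59 mod 8 = 3, (2/59) = -1; sign now -1; continue with (7/59)
flip (7/59) -> (59/7): both odd, 7 mod 4 = 3, 59 mod 4 = 3, so the flip contributes -1; sign now +1
(59/7): 59 mod 7 = 3, so (59/7) = (3/7)
flip (3/7) -> (7/3): both odd, 3 mod 4 = 3, 7 mod 4 = 3, so the flip contributes -1; sign now -1
(7/3): 7 mod 3 = 1, so (7/3) = (1/3)
reached (1/3) = 1, so the symbol is -1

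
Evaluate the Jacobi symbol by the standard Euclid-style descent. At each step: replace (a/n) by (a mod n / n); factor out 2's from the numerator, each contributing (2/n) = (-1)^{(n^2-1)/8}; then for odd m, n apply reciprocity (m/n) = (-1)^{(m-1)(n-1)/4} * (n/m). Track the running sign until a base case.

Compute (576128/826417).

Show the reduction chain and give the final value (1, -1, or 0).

576128 = 2^7·4501; (2/826417) = +1 since 826417 mod 8 = 1, so (576128/826417) = (+1)^7·(4501/826417); sign now +1
reciprocity: (4501/826417) = +1·(826417/4501) since 4501 mod 4 = 1, 826417 mod 4 = 1; sign now +1
(826417/4501) = (2734/4501)   [reduce mod 4501]
2734 = 2^1·1367; (2/4501) = -1 since 4501 mod 8 = 5, so (2734/4501) = (-1)^1·(1367/4501); sign now -1
reciprocity: (1367/4501) = +1·(4501/1367) since 1367 mod 4 = 3, 4501 mod 4 = 1; sign now -1
(4501/1367) = (400/1367)   [reduce mod 1367]
400 = 2^4·25; (2/1367) = +1 since 1367 mod 8 = 7, so (400/1367) = (+1)^4·(25/1367); sign now -1
reciprocity: (25/1367) = +1·(1367/25) since 25 mod 4 = 1, 1367 mod 4 = 3; sign now -1
(1367/25) = (17/25)   [reduce mod 25]
reciprocity: (17/25) = +1·(25/17) since 17 mod 4 = 1, 25 mod 4 = 1; sign now -1
(25/17) = (8/17)   [reduce mod 17]
8 = 2^3·1; (2/17) = +1 since 17 mod 8 = 1, so (8/17) = (+1)^3·(1/17); sign now -1
(1/17) = 1; final value = sign = -1

-1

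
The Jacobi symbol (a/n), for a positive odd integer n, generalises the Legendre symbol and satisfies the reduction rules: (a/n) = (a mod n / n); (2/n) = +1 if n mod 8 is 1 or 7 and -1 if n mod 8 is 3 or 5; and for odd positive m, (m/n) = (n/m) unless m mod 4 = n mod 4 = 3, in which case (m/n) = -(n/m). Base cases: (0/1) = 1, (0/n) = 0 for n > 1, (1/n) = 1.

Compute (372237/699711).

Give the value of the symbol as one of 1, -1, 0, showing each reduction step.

0

reciprocity: (372237/699711) = +1·(699711/372237) since 372237 mod 4 = 1, 699711 mod 4 = 3; sign now +1
(699711/372237) = (327474/372237)   [reduce mod 372237]
327474 = 2^1·163737; (2/372237) = -1 since 372237 mod 8 = 5, so (327474/372237) = (-1)^1·(163737/372237); sign now -1
reciprocity: (163737/372237) = +1·(372237/163737) since 163737 mod 4 = 1, 372237 mod 4 = 1; sign now -1
(372237/163737) = (44763/163737)   [reduce mod 163737]
reciprocity: (44763/163737) = +1·(163737/44763) since 44763 mod 4 = 3, 163737 mod 4 = 1; sign now -1
(163737/44763) = (29448/44763)   [reduce mod 44763]
29448 = 2^3·3681; (2/44763) = -1 since 44763 mod 8 = 3, so (29448/44763) = (-1)^3·(3681/44763); sign now +1
reciprocity: (3681/44763) = +1·(44763/3681) since 3681 mod 4 = 1, 44763 mod 4 = 3; sign now +1
(44763/3681) = (591/3681)   [reduce mod 3681]
reciprocity: (591/3681) = +1·(3681/591) since 591 mod 4 = 3, 3681 mod 4 = 1; sign now +1
(3681/591) = (135/591)   [reduce mod 591]
reciprocity: (135/591) = -1·(591/135) since 135 mod 4 = 3, 591 mod 4 = 3; sign now -1
(591/135) = (51/135)   [reduce mod 135]
reciprocity: (51/135) = -1·(135/51) since 51 mod 4 = 3, 135 mod 4 = 3; sign now +1
(135/51) = (33/51)   [reduce mod 51]
reciprocity: (33/51) = +1·(51/33) since 33 mod 4 = 1, 51 mod 4 = 3; sign now +1
(51/33) = (18/33)   [reduce mod 33]
18 = 2^1·9; (2/33) = +1 since 33 mod 8 = 1, so (18/33) = (+1)^1·(9/33); sign now +1
reciprocity: (9/33) = +1·(33/9) since 9 mod 4 = 1, 33 mod 4 = 1; sign now +1
(33/9) = (6/9)   [reduce mod 9]
6 = 2^1·3; (2/9) = +1 since 9 mod 8 = 1, so (6/9) = (+1)^1·(3/9); sign now +1
reciprocity: (3/9) = +1·(9/3) since 3 mod 4 = 3, 9 mod 4 = 1; sign now +1
(9/3) = (0/3)   [reduce mod 3]
(0/3) = 0   [gcd(a, n) > 1]; final value = 0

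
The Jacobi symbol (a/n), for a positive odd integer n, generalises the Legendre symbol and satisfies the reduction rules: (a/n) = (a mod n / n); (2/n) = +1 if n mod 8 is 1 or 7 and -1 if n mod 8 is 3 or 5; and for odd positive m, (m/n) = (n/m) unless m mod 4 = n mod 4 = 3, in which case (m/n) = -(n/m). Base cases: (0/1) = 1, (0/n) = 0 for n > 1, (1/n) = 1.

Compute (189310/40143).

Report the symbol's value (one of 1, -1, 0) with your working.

-1

(189310/40143) = (28738/40143)   [reduce mod 40143]
28738 = 2^1·14369; (2/40143) = +1 since 40143 mod 8 = 7, so (28738/40143) = (+1)^1·(14369/40143); sign now +1
reciprocity: (14369/40143) = +1·(40143/14369) since 14369 mod 4 = 1, 40143 mod 4 = 3; sign now +1
(40143/14369) = (11405/14369)   [reduce mod 14369]
reciprocity: (11405/14369) = +1·(14369/11405) since 11405 mod 4 = 1, 14369 mod 4 = 1; sign now +1
(14369/11405) = (2964/11405)   [reduce mod 11405]
2964 = 2^2·741; (2/11405) = -1 since 11405 mod 8 = 5, so (2964/11405) = (-1)^2·(741/11405); sign now +1
reciprocity: (741/11405) = +1·(11405/741) since 741 mod 4 = 1, 11405 mod 4 = 1; sign now +1
(11405/741) = (290/741)   [reduce mod 741]
290 = 2^1·145; (2/741) = -1 since 741 mod 8 = 5, so (290/741) = (-1)^1·(145/741); sign now -1
reciprocity: (145/741) = +1·(741/145) since 145 mod 4 = 1, 741 mod 4 = 1; sign now -1
(741/145) = (16/145)   [reduce mod 145]
16 = 2^4·1; (2/145) = +1 since 145 mod 8 = 1, so (16/145) = (+1)^4·(1/145); sign now -1
(1/145) = 1; final value = sign = -1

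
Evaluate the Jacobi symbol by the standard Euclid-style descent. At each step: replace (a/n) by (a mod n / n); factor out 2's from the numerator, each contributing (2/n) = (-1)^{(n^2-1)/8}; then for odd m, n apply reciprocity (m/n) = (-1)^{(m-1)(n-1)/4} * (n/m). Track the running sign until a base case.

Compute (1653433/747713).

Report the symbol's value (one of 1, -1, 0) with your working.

1

(1653433/747713) = (158007/747713)   [reduce mod 747713]
reciprocity: (158007/747713) = +1·(747713/158007) since 158007 mod 4 = 3, 747713 mod 4 = 1; sign now +1
(747713/158007) = (115685/158007)   [reduce mod 158007]
reciprocity: (115685/158007) = +1·(158007/115685) since 115685 mod 4 = 1, 158007 mod 4 = 3; sign now +1
(158007/115685) = (42322/115685)   [reduce mod 115685]
42322 = 2^1·21161; (2/115685) = -1 since 115685 mod 8 = 5, so (42322/115685) = (-1)^1·(21161/115685); sign now -1
reciprocity: (21161/115685) = +1·(115685/21161) since 21161 mod 4 = 1, 115685 mod 4 = 1; sign now -1
(115685/21161) = (9880/21161)   [reduce mod 21161]
9880 = 2^3·1235; (2/21161) = +1 since 21161 mod 8 = 1, so (9880/21161) = (+1)^3·(1235/21161); sign now -1
reciprocity: (1235/21161) = +1·(21161/1235) since 1235 mod 4 = 3, 21161 mod 4 = 1; sign now -1
(21161/1235) = (166/1235)   [reduce mod 1235]
166 = 2^1·83; (2/1235) = -1 since 1235 mod 8 = 3, so (166/1235) = (-1)^1·(83/1235); sign now +1
reciprocity: (83/1235) = -1·(1235/83) since 83 mod 4 = 3, 1235 mod 4 = 3; sign now -1
(1235/83) = (73/83)   [reduce mod 83]
reciprocity: (73/83) = +1·(83/73) since 73 mod 4 = 1, 83 mod 4 = 3; sign now -1
(83/73) = (10/73)   [reduce mod 73]
10 = 2^1·5; (2/73) = +1 since 73 mod 8 = 1, so (10/73) = (+1)^1·(5/73); sign now -1
reciprocity: (5/73) = +1·(73/5) since 5 mod 4 = 1, 73 mod 4 = 1; sign now -1
(73/5) = (3/5)   [reduce mod 5]
reciprocity: (3/5) = +1·(5/3) since 3 mod 4 = 3, 5 mod 4 = 1; sign now -1
(5/3) = (2/3)   [reduce mod 3]
2 = 2^1·1; (2/3) = -1 since 3 mod 8 = 3, so (2/3) = (-1)^1·(1/3); sign now +1
(1/3) = 1; final value = sign = +1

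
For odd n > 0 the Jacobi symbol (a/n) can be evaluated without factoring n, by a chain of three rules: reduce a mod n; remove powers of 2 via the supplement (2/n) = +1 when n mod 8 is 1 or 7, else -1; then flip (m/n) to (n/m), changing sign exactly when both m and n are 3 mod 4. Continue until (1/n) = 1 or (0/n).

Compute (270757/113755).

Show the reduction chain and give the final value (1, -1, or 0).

(270757/113755): 270757 mod 113755 = 43247, so (270757/113755) = (43247/113755)
flip (43247/113755) -> (113755/43247): both odd, 43247 mod 4 = 3, 113755 mod 4 = 3, so the flip contributes -1; sign now -1
(113755/43247): 113755 mod 43247 = 27261, so (113755/43247) = (27261/43247)
flip (27261/43247) -> (43247/27261): both odd, 27261 mod 4 = 1, 43247 mod 4 = 3, so the flip contributes +1; sign now -1
(43247/27261): 43247 mod 27261 = 15986, so (43247/27261) = (15986/27261)
factor out 2^1: 15986 = 2^1·7993; with 27261 mod 8 = 5, (2/27261) = -1; sign now +1; continue with (7993/27261)
flip (7993/27261) -> (27261/7993): both odd, 7993 mod 4 = 1, 27261 mod 4 = 1, so the flip contributes +1; sign now +1
(27261/7993): 27261 mod 7993 = 3282, so (27261/7993) = (3282/7993)
factor out 2^1: 3282 = 2^1·1641; with 7993 mod 8 = 1, (2/7993) = +1; sign now +1; continue with (1641/7993)
flip (1641/7993) -> (7993/1641): both odd, 1641 mod 4 = 1, 7993 mod 4 = 1, so the flip contributes +1; sign now +1
(7993/1641): 7993 mod 1641 = 1429, so (7993/1641) = (1429/1641)
flip (1429/1641) -> (1641/1429): both odd, 1429 mod 4 = 1, 1641 mod 4 = 1, so the flip contributes +1; sign now +1
(1641/1429): 1641 mod 1429 = 212, so (1641/1429) = (212/1429)
factor out 2^2: 212 = 2^2·53; with 1429 mod 8 = 5, (2/1429) = -1; sign now +1; continue with (53/1429)
flip (53/1429) -> (1429/53): both odd, 53 mod 4 = 1, 1429 mod 4 = 1, so the flip contributes +1; sign now +1
(1429/53): 1429 mod 53 = 51, so (1429/53) = (51/53)
flip (51/53) -> (53/51): both odd, 51 mod 4 = 3, 53 mod 4 = 1, so the flip contributes +1; sign now +1
(53/51): 53 mod 51 = 2, so (53/51) = (2/51)
factor out 2^1: 2 = 2^1·1; with 51 mod 8 = 3, (2/51) = -1; sign now -1; continue with (1/51)
reached (1/51) = 1, so the symbol is -1

-1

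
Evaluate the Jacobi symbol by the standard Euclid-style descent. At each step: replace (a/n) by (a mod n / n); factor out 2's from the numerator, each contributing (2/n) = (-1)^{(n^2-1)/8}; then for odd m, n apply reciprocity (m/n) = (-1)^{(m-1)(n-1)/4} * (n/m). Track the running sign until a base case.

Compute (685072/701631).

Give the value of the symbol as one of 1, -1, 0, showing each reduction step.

685072 = 2^4·42817; (2/701631) = +1 since 701631 mod 8 = 7, so (685072/701631) = (+1)^4·(42817/701631); sign now +1
reciprocity: (42817/701631) = +1·(701631/42817) since 42817 mod 4 = 1, 701631 mod 4 = 3; sign now +1
(701631/42817) = (16559/42817)   [reduce mod 42817]
reciprocity: (16559/42817) = +1·(42817/16559) since 16559 mod 4 = 3, 42817 mod 4 = 1; sign now +1
(42817/16559) = (9699/16559)   [reduce mod 16559]
reciprocity: (9699/16559) = -1·(16559/9699) since 9699 mod 4 = 3, 16559 mod 4 = 3; sign now -1
(16559/9699) = (6860/9699)   [reduce mod 9699]
6860 = 2^2·1715; (2/9699) = -1 since 9699 mod 8 = 3, so (6860/9699) = (-1)^2·(1715/9699); sign now -1
reciprocity: (1715/9699) = -1·(9699/1715) since 1715 mod 4 = 3, 9699 mod 4 = 3; sign now +1
(9699/1715) = (1124/1715)   [reduce mod 1715]
1124 = 2^2·281; (2/1715) = -1 since 1715 mod 8 = 3, so (1124/1715) = (-1)^2·(281/1715); sign now +1
reciprocity: (281/1715) = +1·(1715/281) since 281 mod 4 = 1, 1715 mod 4 = 3; sign now +1
(1715/281) = (29/281)   [reduce mod 281]
reciprocity: (29/281) = +1·(281/29) since 29 mod 4 = 1, 281 mod 4 = 1; sign now +1
(281/29) = (20/29)   [reduce mod 29]
20 = 2^2·5; (2/29) = -1 since 29 mod 8 = 5, so (20/29) = (-1)^2·(5/29); sign now +1
reciprocity: (5/29) = +1·(29/5) since 5 mod 4 = 1, 29 mod 4 = 1; sign now +1
(29/5) = (4/5)   [reduce mod 5]
4 = 2^2·1; (2/5) = -1 since 5 mod 8 = 5, so (4/5) = (-1)^2·(1/5); sign now +1
(1/5) = 1; final value = sign = +1

1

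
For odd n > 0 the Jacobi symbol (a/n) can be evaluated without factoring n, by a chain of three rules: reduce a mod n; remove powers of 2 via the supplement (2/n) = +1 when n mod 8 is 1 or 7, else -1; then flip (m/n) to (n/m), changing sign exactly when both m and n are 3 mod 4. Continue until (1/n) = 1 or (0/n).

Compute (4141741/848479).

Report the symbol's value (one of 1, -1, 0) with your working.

(4141741/848479): 4141741 mod 848479 = 747825, so (4141741/848479) = (747825/848479)
flip (747825/848479) -> (848479/747825): both odd, 747825 mod 4 = 1, 848479 mod 4 = 3, so the flip contributes +1; sign now +1
(848479/747825): 848479 mod 747825 = 100654, so (848479/747825) = (100654/747825)
factor out 2^1: 100654 = 2^1·50327; with 747825 mod 8 = 1, (2/747825) = +1; sign now +1; continue with (50327/747825)
flip (50327/747825) -> (747825/50327): both odd, 50327 mod 4 = 3, 747825 mod 4 = 1, so the flip contributes +1; sign now +1
(747825/50327): 747825 mod 50327 = 43247, so (747825/50327) = (43247/50327)
flip (43247/50327) -> (50327/43247): both odd, 43247 mod 4 = 3, 50327 mod 4 = 3, so the flip contributes -1; sign now -1
(50327/43247): 50327 mod 43247 = 7080, so (50327/43247) = (7080/43247)
factor out 2^3: 7080 = 2^3·885; with 43247 mod 8 = 7, (2/43247) = +1; sign now -1; continue with (885/43247)
flip (885/43247) -> (43247/885): both odd, 885 mod 4 = 1, 43247 mod 4 = 3, so the flip contributes +1; sign now -1
(43247/885): 43247 mod 885 = 767, so (43247/885) = (767/885)
flip (767/885) -> (885/767): both odd, 767 mod 4 = 3, 885 mod 4 = 1, so the flip contributes +1; sign now -1
(885/767): 885 mod 767 = 118, so (885/767) = (118/767)
factor out 2^1: 118 = 2^1·59; with 767 mod 8 = 7, (2/767) = +1; sign now -1; continue with (59/767)
flip (59/767) -> (767/59): both odd, 59 mod 4 = 3, 767 mod 4 = 3, so the flip contributes -1; sign now +1
(767/59): 767 mod 59 = 0, so (767/59) = (0/59)
reached (0/59); gcd(a, n) > 1, so (0/59) = 0 and the symbol is 0

0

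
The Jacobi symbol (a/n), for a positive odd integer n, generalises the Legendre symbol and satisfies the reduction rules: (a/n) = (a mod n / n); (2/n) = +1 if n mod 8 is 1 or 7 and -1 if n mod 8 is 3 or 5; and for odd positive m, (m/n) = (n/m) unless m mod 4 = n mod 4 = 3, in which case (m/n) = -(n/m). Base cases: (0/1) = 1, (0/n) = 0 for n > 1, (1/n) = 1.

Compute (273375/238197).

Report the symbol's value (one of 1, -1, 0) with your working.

0

(273375/238197): 273375 mod 238197 = 35178, so (273375/238197) = (35178/238197)
factor out 2^1: 35178 = 2^1·17589; with 238197 mod 8 = 5, (2/238197) = -1; sign now -1; continue with (17589/238197)
flip (17589/238197) -> (238197/17589): both odd, 17589 mod 4 = 1, 238197 mod 4 = 1, so the flip contributes +1; sign now -1
(238197/17589): 238197 mod 17589 = 9540, so (238197/17589) = (9540/17589)
factor out 2^2: 9540 = 2^2·2385; with 17589 mod 8 = 5, (2/17589) = -1; sign now -1; continue with (2385/17589)
flip (2385/17589) -> (17589/2385): both odd, 2385 mod 4 = 1, 17589 mod 4 = 1, so the flip contributes +1; sign now -1
(17589/2385): 17589 mod 2385 = 894, so (17589/2385) = (894/2385)
factor out 2^1: 894 = 2^1·447; with 2385 mod 8 = 1, (2/2385) = +1; sign now -1; continue with (447/2385)
flip (447/2385) -> (2385/447): both odd, 447 mod 4 = 3, 2385 mod 4 = 1, so the flip contributes +1; sign now -1
(2385/447): 2385 mod 447 = 150, so (2385/447) = (150/447)
factor out 2^1: 150 = 2^1·75; with 447 mod 8 = 7, (2/447) = +1; sign now -1; continue with (75/447)
flip (75/447) -> (447/75): both odd, 75 mod 4 = 3, 447 mod 4 = 3, so the flip contributes -1; sign now +1
(447/75): 447 mod 75 = 72, so (447/75) = (72/75)
factor out 2^3: 72 = 2^3·9; with 75 mod 8 = 3, (2/75) = -1; sign now -1; continue with (9/75)
flip (9/75) -> (75/9): both odd, 9 mod 4 = 1, 75 mod 4 = 3, so the flip contributes +1; sign now -1
(75/9): 75 mod 9 = 3, so (75/9) = (3/9)
flip (3/9) -> (9/3): both odd, 3 mod 4 = 3, 9 mod 4 = 1, so the flip contributes +1; sign now -1
(9/3): 9 mod 3 = 0, so (9/3) = (0/3)
reached (0/3); gcd(a, n) > 1, so (0/3) = 0 and the symbol is 0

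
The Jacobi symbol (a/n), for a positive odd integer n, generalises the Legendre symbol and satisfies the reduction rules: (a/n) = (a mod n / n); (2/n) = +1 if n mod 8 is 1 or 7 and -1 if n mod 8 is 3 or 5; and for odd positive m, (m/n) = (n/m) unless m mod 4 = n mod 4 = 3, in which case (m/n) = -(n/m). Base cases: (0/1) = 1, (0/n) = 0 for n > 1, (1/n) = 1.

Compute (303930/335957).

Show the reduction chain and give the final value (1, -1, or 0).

-1

303930 = 2^1·151965; (2/335957) = -1 since 335957 mod 8 = 5, so (303930/335957) = (-1)^1·(151965/335957); sign now -1
reciprocity: (151965/335957) = +1·(335957/151965) since 151965 mod 4 = 1, 335957 mod 4 = 1; sign now -1
(335957/151965) = (32027/151965)   [reduce mod 151965]
reciprocity: (32027/151965) = +1·(151965/32027) since 32027 mod 4 = 3, 151965 mod 4 = 1; sign now -1
(151965/32027) = (23857/32027)   [reduce mod 32027]
reciprocity: (23857/32027) = +1·(32027/23857) since 23857 mod 4 = 1, 32027 mod 4 = 3; sign now -1
(32027/23857) = (8170/23857)   [reduce mod 23857]
8170 = 2^1·4085; (2/23857) = +1 since 23857 mod 8 = 1, so (8170/23857) = (+1)^1·(4085/23857); sign now -1
reciprocity: (4085/23857) = +1·(23857/4085) since 4085 mod 4 = 1, 23857 mod 4 = 1; sign now -1
(23857/4085) = (3432/4085)   [reduce mod 4085]
3432 = 2^3·429; (2/4085) = -1 since 4085 mod 8 = 5, so (3432/4085) = (-1)^3·(429/4085); sign now +1
reciprocity: (429/4085) = +1·(4085/429) since 429 mod 4 = 1, 4085 mod 4 = 1; sign now +1
(4085/429) = (224/429)   [reduce mod 429]
224 = 2^5·7; (2/429) = -1 since 429 mod 8 = 5, so (224/429) = (-1)^5·(7/429); sign now -1
reciprocity: (7/429) = +1·(429/7) since 7 mod 4 = 3, 429 mod 4 = 1; sign now -1
(429/7) = (2/7)   [reduce mod 7]
2 = 2^1·1; (2/7) = +1 since 7 mod 8 = 7, so (2/7) = (+1)^1·(1/7); sign now -1
(1/7) = 1; final value = sign = -1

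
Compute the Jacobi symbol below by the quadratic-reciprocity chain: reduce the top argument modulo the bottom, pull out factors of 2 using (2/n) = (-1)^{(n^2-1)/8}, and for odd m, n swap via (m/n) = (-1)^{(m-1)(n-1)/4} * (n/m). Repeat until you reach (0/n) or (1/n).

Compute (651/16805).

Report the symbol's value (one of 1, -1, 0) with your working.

-1

reciprocity: (651/16805) = +1·(16805/651) since 651 mod 4 = 3, 16805 mod 4 = 1; sign now +1
(16805/651) = (530/651)   [reduce mod 651]
530 = 2^1·265; (2/651) = -1 since 651 mod 8 = 3, so (530/651) = (-1)^1·(265/651); sign now -1
reciprocity: (265/651) = +1·(651/265) since 265 mod 4 = 1, 651 mod 4 = 3; sign now -1
(651/265) = (121/265)   [reduce mod 265]
reciprocity: (121/265) = +1·(265/121) since 121 mod 4 = 1, 265 mod 4 = 1; sign now -1
(265/121) = (23/121)   [reduce mod 121]
reciprocity: (23/121) = +1·(121/23) since 23 mod 4 = 3, 121 mod 4 = 1; sign now -1
(121/23) = (6/23)   [reduce mod 23]
6 = 2^1·3; (2/23) = +1 since 23 mod 8 = 7, so (6/23) = (+1)^1·(3/23); sign now -1
reciprocity: (3/23) = -1·(23/3) since 3 mod 4 = 3, 23 mod 4 = 3; sign now +1
(23/3) = (2/3)   [reduce mod 3]
2 = 2^1·1; (2/3) = -1 since 3 mod 8 = 3, so (2/3) = (-1)^1·(1/3); sign now -1
(1/3) = 1; final value = sign = -1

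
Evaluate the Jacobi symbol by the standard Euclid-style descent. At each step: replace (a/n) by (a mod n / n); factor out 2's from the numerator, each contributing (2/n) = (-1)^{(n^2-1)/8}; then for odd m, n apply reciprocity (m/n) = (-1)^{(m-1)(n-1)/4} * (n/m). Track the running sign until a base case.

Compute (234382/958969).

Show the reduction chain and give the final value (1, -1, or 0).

factor out 2^1: 234382 = 2^1·117191; with 958969 mod 8 = 1, (2/958969) = +1; sign now +1; continue with (117191/958969)
flip (117191/958969) -> (958969/117191): both odd, 117191 mod 4 = 3, 958969 mod 4 = 1, so the flip contributes +1; sign now +1
(958969/117191): 958969 mod 117191 = 21441, so (958969/117191) = (21441/117191)
flip (21441/117191) -> (117191/21441): both odd, 21441 mod 4 = 1, 117191 mod 4 = 3, so the flip contributes +1; sign now +1
(117191/21441): 117191 mod 21441 = 9986, so (117191/21441) = (9986/21441)
factor out 2^1: 9986 = 2^1·4993; with 21441 mod 8 = 1, (2/21441) = +1; sign now +1; continue with (4993/21441)
flip (4993/21441) -> (21441/4993): both odd, 4993 mod 4 = 1, 21441 mod 4 = 1, so the flip contributes +1; sign now +1
(21441/4993): 21441 mod 4993 = 1469, so (21441/4993) = (1469/4993)
flip (1469/4993) -> (4993/1469): both odd, 1469 mod 4 = 1, 4993 mod 4 = 1, so the flip contributes +1; sign now +1
(4993/1469): 4993 mod 1469 = 586, so (4993/1469) = (586/1469)
factor out 2^1: 586 = 2^1·293; with 1469 mod 8 = 5, (2/1469) = -1; sign now -1; continue with (293/1469)
flip (293/1469) -> (1469/293): both odd, 293 mod 4 = 1, 1469 mod 4 = 1, so the flip contributes +1; sign now -1
(1469/293): 1469 mod 293 = 4, so (1469/293) = (4/293)
factor out 2^2: 4 = 2^2·1; with 293 mod 8 = 5, (2/293) = -1; sign now -1; continue with (1/293)
reached (1/293) = 1, so the symbol is -1

-1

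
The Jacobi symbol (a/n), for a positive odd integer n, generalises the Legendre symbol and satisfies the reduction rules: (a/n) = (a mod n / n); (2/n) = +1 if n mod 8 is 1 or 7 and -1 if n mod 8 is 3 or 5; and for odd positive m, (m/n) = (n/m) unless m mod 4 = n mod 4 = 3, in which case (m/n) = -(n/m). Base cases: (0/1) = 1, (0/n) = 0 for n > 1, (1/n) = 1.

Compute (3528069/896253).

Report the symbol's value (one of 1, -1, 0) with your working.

(3528069/896253) = (839310/896253)   [reduce mod 896253]
839310 = 2^1·419655; (2/896253) = -1 since 896253 mod 8 = 5, so (839310/896253) = (-1)^1·(419655/896253); sign now -1
reciprocity: (419655/896253) = +1·(896253/419655) since 419655 mod 4 = 3, 896253 mod 4 = 1; sign now -1
(896253/419655) = (56943/419655)   [reduce mod 419655]
reciprocity: (56943/419655) = -1·(419655/56943) since 56943 mod 4 = 3, 419655 mod 4 = 3; sign now +1
(419655/56943) = (21054/56943)   [reduce mod 56943]
21054 = 2^1·10527; (2/56943) = +1 since 56943 mod 8 = 7, so (21054/56943) = (+1)^1·(10527/56943); sign now +1
reciprocity: (10527/56943) = -1·(56943/10527) since 10527 mod 4 = 3, 56943 mod 4 = 3; sign now -1
(56943/10527) = (4308/10527)   [reduce mod 10527]
4308 = 2^2·1077; (2/10527) = +1 since 10527 mod 8 = 7, so (4308/10527) = (+1)^2·(1077/10527); sign now -1
reciprocity: (1077/10527) = +1·(10527/1077) since 1077 mod 4 = 1, 10527 mod 4 = 3; sign now -1
(10527/1077) = (834/1077)   [reduce mod 1077]
834 = 2^1·417; (2/1077) = -1 since 1077 mod 8 = 5, so (834/1077) = (-1)^1·(417/1077); sign now +1
reciprocity: (417/1077) = +1·(1077/417) since 417 mod 4 = 1, 1077 mod 4 = 1; sign now +1
(1077/417) = (243/417)   [reduce mod 417]
reciprocity: (243/417) = +1·(417/243) since 243 mod 4 = 3, 417 mod 4 = 1; sign now +1
(417/243) = (174/243)   [reduce mod 243]
174 = 2^1·87; (2/243) = -1 since 243 mod 8 = 3, so (174/243) = (-1)^1·(87/243); sign now -1
reciprocity: (87/243) = -1·(243/87) since 87 mod 4 = 3, 243 mod 4 = 3; sign now +1
(243/87) = (69/87)   [reduce mod 87]
reciprocity: (69/87) = +1·(87/69) since 69 mod 4 = 1, 87 mod 4 = 3; sign now +1
(87/69) = (18/69)   [reduce mod 69]
18 = 2^1·9; (2/69) = -1 since 69 mod 8 = 5, so (18/69) = (-1)^1·(9/69); sign now -1
reciprocity: (9/69) = +1·(69/9) since 9 mod 4 = 1, 69 mod 4 = 1; sign now -1
(69/9) = (6/9)   [reduce mod 9]
6 = 2^1·3; (2/9) = +1 since 9 mod 8 = 1, so (6/9) = (+1)^1·(3/9); sign now -1
reciprocity: (3/9) = +1·(9/3) since 3 mod 4 = 3, 9 mod 4 = 1; sign now -1
(9/3) = (0/3)   [reduce mod 3]
(0/3) = 0   [gcd(a, n) > 1]; final value = 0

0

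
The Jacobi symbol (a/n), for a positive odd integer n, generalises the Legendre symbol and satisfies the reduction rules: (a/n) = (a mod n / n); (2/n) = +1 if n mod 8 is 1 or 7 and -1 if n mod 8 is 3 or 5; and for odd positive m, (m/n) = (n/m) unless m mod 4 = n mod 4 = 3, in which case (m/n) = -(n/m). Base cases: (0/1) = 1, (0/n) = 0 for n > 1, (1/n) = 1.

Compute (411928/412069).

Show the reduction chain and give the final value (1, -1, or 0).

-1

factor out 2^3: 411928 = 2^3·51491; with 412069 mod 8 = 5, (2/412069) = -1; sign now -1; continue with (51491/412069)
flip (51491/412069) -> (412069/51491): both odd, 51491 mod 4 = 3, 412069 mod 4 = 1, so the flip contributes +1; sign now -1
(412069/51491): 412069 mod 51491 = 141, so (412069/51491) = (141/51491)
flip (141/51491) -> (51491/141): both odd, 141 mod 4 = 1, 51491 mod 4 = 3, so the flip contributes +1; sign now -1
(51491/141): 51491 mod 141 = 26, so (51491/141) = (26/141)
factor out 2^1: 26 = 2^1·13; with 141 mod 8 = 5, (2/141) = -1; sign now +1; continue with (13/141)
flip (13/141) -> (141/13): both odd, 13 mod 4 = 1, 141 mod 4 = 1, so the flip contributes +1; sign now +1
(141/13): 141 mod 13 = 11, so (141/13) = (11/13)
flip (11/13) -> (13/11): both odd, 11 mod 4 = 3, 13 mod 4 = 1, so the flip contributes +1; sign now +1
(13/11): 13 mod 11 = 2, so (13/11) = (2/11)
factor out 2^1: 2 = 2^1·1; with 11 mod 8 = 3, (2/11) = -1; sign now -1; continue with (1/11)
reached (1/11) = 1, so the symbol is -1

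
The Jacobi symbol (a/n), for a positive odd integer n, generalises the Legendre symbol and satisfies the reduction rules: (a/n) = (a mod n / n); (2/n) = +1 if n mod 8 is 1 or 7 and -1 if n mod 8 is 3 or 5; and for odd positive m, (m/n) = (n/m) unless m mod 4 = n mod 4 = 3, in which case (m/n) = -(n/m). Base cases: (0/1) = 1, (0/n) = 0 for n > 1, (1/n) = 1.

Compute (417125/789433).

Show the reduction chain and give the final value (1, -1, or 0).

flip (417125/789433) -> (789433/417125): both odd, 417125 mod 4 = 1, 789433 mod 4 = 1, so the flip contributes +1; sign now +1
(789433/417125): 789433 mod 417125 = 372308, so (789433/417125) = (372308/417125)
factor out 2^2: 372308 = 2^2·93077; with 417125 mod 8 = 5, (2/417125) = -1; sign now +1; continue with (93077/417125)
flip (93077/417125) -> (417125/93077): both odd, 93077 mod 4 = 1, 417125 mod 4 = 1, so the flip contributes +1; sign now +1
(417125/93077): 417125 mod 93077 = 44817, so (417125/93077) = (44817/93077)
flip (44817/93077) -> (93077/44817): both odd, 44817 mod 4 = 1, 93077 mod 4 = 1, so the flip contributes +1; sign now +1
(93077/44817): 93077 mod 44817 = 3443, so (93077/44817) = (3443/44817)
flip (3443/44817) -> (44817/3443): both odd, 3443 mod 4 = 3, 44817 mod 4 = 1, so the flip contributes +1; sign now +1
(44817/3443): 44817 mod 3443 = 58, so (44817/3443) = (58/3443)
factor out 2^1: 58 = 2^1·29; with 3443 mod 8 = 3, (2/3443) = -1; sign now -1; continue with (29/3443)
flip (29/3443) -> (3443/29): both odd, 29 mod 4 = 1, 3443 mod 4 = 3, so the flip contributes +1; sign now -1
(3443/29): 3443 mod 29 = 21, so (3443/29) = (21/29)
flip (21/29) -> (29/21): both odd, 21 mod 4 = 1, 29 mod 4 = 1, so the flip contributes +1; sign now -1
(29/21): 29 mod 21 = 8, so (29/21) = (8/21)
factor out 2^3: 8 = 2^3·1; with 21 mod 8 = 5, (2/21) = -1; sign now +1; continue with (1/21)
reached (1/21) = 1, so the symbol is +1

1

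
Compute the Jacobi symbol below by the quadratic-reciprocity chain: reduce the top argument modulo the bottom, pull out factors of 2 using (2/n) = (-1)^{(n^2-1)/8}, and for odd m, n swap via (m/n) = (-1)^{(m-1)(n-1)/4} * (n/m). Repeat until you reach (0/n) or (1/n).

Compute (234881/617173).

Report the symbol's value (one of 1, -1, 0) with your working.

flip (234881/617173) -> (617173/234881): both odd, 234881 mod 4 = 1, 617173 mod 4 = 1, so the flip contributes +1; sign now +1
(617173/234881): 617173 mod 234881 = 147411, so (617173/234881) = (147411/234881)
flip (147411/234881) -> (234881/147411): both odd, 147411 mod 4 = 3, 234881 mod 4 = 1, so the flip contributes +1; sign now +1
(234881/147411): 234881 mod 147411 = 87470, so (234881/147411) = (87470/147411)
factor out 2^1: 87470 = 2^1·43735; with 147411 mod 8 = 3, (2/147411) = -1; sign now -1; continue with (43735/147411)
flip (43735/147411) -> (147411/43735): both odd, 43735 mod 4 = 3, 147411 mod 4 = 3, so the flip contributes -1; sign now +1
(147411/43735): 147411 mod 43735 = 16206, so (147411/43735) = (16206/43735)
factor out 2^1: 16206 = 2^1·8103; with 43735 mod 8 = 7, (2/43735) = +1; sign now +1; continue with (8103/43735)
flip (8103/43735) -> (43735/8103): both odd, 8103 mod 4 = 3, 43735 mod 4 = 3, so the flip contributes -1; sign now -1
(43735/8103): 43735 mod 8103 = 3220, so (43735/8103) = (3220/8103)
factor out 2^2: 3220 = 2^2·805; with 8103 mod 8 = 7, (2/8103) = +1; sign now -1; continue with (805/8103)
flip (805/8103) -> (8103/805): both odd, 805 mod 4 = 1, 8103 mod 4 = 3, so the flip contributes +1; sign now -1
(8103/805): 8103 mod 805 = 53, so (8103/805) = (53/805)
flip (53/805) -> (805/53): both odd, 53 mod 4 = 1, 805 mod 4 = 1, so the flip contributes +1; sign now -1
(805/53): 805 mod 53 = 10, so (805/53) = (10/53)
factor out 2^1: 10 = 2^1·5; with 53 mod 8 = 5, (2/53) = -1; sign now +1; continue with (5/53)
flip (5/53) -> (53/5): both odd, 5 mod 4 = 1, 53 mod 4 = 1, so the flip contributes +1; sign now +1
(53/5): 53 mod 5 = 3, so (53/5) = (3/5)
flip (3/5) -> (5/3): both odd, 3 mod 4 = 3, 5 mod 4 = 1, so the flip contributes +1; sign now +1
(5/3): 5 mod 3 = 2, so (5/3) = (2/3)
factor out 2^1: 2 = 2^1·1; with 3 mod 8 = 3, (2/3) = -1; sign now -1; continue with (1/3)
reached (1/3) = 1, so the symbol is -1

-1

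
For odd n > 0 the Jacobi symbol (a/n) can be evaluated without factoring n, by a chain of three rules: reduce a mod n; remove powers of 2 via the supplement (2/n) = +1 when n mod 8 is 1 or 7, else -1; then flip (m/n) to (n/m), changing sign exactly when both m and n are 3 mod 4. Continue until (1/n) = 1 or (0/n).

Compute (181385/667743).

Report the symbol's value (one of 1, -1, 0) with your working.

1

flip (181385/667743) -> (667743/181385): both odd, 181385 mod 4 = 1, 667743 mod 4 = 3, so the flip contributes +1; sign now +1
(667743/181385): 667743 mod 181385 = 123588, so (667743/181385) = (123588/181385)
factor out 2^2: 123588 = 2^2·30897; with 181385 mod 8 = 1, (2/181385) = +1; sign now +1; continue with (30897/181385)
flip (30897/181385) -> (181385/30897): both odd, 30897 mod 4 = 1, 181385 mod 4 = 1, so the flip contributes +1; sign now +1
(181385/30897): 181385 mod 30897 = 26900, so (181385/30897) = (26900/30897)
factor out 2^2: 26900 = 2^2·6725; with 30897 mod 8 = 1, (2/30897) = +1; sign now +1; continue with (6725/30897)
flip (6725/30897) -> (30897/6725): both odd, 6725 mod 4 = 1, 30897 mod 4 = 1, so the flip contributes +1; sign now +1
(30897/6725): 30897 mod 6725 = 3997, so (30897/6725) = (3997/6725)
flip (3997/6725) -> (6725/3997): both odd, 3997 mod 4 = 1, 6725 mod 4 = 1, so the flip contributes +1; sign now +1
(6725/3997): 6725 mod 3997 = 2728, so (6725/3997) = (2728/3997)
factor out 2^3: 2728 = 2^3·341; with 3997 mod 8 = 5, (2/3997) = -1; sign now -1; continue with (341/3997)
flip (341/3997) -> (3997/341): both odd, 341 mod 4 = 1, 3997 mod 4 = 1, so the flip contributes +1; sign now -1
(3997/341): 3997 mod 341 = 246, so (3997/341) = (246/341)
factor out 2^1: 246 = 2^1·123; with 341 mod 8 = 5, (2/341) = -1; sign now +1; continue with (123/341)
flip (123/341) -> (341/123): both odd, 123 mod 4 = 3, 341 mod 4 = 1, so the flip contributes +1; sign now +1
(341/123): 341 mod 123 = 95, so (341/123) = (95/123)
flip (95/123) -> (123/95): both odd, 95 mod 4 = 3, 123 mod 4 = 3, so the flip contributes -1; sign now -1
(123/95): 123 mod 95 = 28, so (123/95) = (28/95)
factor out 2^2: 28 = 2^2·7; with 95 mod 8 = 7, (2/95) = +1; sign now -1; continue with (7/95)
flip (7/95) -> (95/7): both odd, 7 mod 4 = 3, 95 mod 4 = 3, so the flip contributes -1; sign now +1
(95/7): 95 mod 7 = 4, so (95/7) = (4/7)
factor out 2^2: 4 = 2^2·1; with 7 mod 8 = 7, (2/7) = +1; sign now +1; continue with (1/7)
reached (1/7) = 1, so the symbol is +1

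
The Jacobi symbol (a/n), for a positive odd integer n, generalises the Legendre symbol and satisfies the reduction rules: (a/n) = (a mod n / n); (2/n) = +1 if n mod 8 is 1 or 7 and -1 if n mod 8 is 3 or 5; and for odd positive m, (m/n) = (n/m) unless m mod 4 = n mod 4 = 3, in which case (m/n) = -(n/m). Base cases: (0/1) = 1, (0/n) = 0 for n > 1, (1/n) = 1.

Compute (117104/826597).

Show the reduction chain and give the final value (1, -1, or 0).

117104 = 2^4·7319; (2/826597) = -1 since 826597 mod 8 = 5, so (117104/826597) = (-1)^4·(7319/826597); sign now +1
reciprocity: (7319/826597) = +1·(826597/7319) since 7319 mod 4 = 3, 826597 mod 4 = 1; sign now +1
(826597/7319) = (6869/7319)   [reduce mod 7319]
reciprocity: (6869/7319) = +1·(7319/6869) since 6869 mod 4 = 1, 7319 mod 4 = 3; sign now +1
(7319/6869) = (450/6869)   [reduce mod 6869]
450 = 2^1·225; (2/6869) = -1 since 6869 mod 8 = 5, so (450/6869) = (-1)^1·(225/6869); sign now -1
reciprocity: (225/6869) = +1·(6869/225) since 225 mod 4 = 1, 6869 mod 4 = 1; sign now -1
(6869/225) = (119/225)   [reduce mod 225]
reciprocity: (119/225) = +1·(225/119) since 119 mod 4 = 3, 225 mod 4 = 1; sign now -1
(225/119) = (106/119)   [reduce mod 119]
106 = 2^1·53; (2/119) = +1 since 119 mod 8 = 7, so (106/119) = (+1)^1·(53/119); sign now -1
reciprocity: (53/119) = +1·(119/53) since 53 mod 4 = 1, 119 mod 4 = 3; sign now -1
(119/53) = (13/53)   [reduce mod 53]
reciprocity: (13/53) = +1·(53/13) since 13 mod 4 = 1, 53 mod 4 = 1; sign now -1
(53/13) = (1/13)   [reduce mod 13]
(1/13) = 1; final value = sign = -1

-1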